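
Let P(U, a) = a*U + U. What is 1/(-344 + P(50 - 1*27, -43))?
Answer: -1/1310 ≈ -0.00076336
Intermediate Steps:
P(U, a) = U + U*a (P(U, a) = U*a + U = U + U*a)
1/(-344 + P(50 - 1*27, -43)) = 1/(-344 + (50 - 1*27)*(1 - 43)) = 1/(-344 + (50 - 27)*(-42)) = 1/(-344 + 23*(-42)) = 1/(-344 - 966) = 1/(-1310) = -1/1310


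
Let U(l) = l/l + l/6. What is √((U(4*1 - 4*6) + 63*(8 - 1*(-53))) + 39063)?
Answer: √386133/3 ≈ 207.13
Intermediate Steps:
U(l) = 1 + l/6 (U(l) = 1 + l*(⅙) = 1 + l/6)
√((U(4*1 - 4*6) + 63*(8 - 1*(-53))) + 39063) = √(((1 + (4*1 - 4*6)/6) + 63*(8 - 1*(-53))) + 39063) = √(((1 + (4 - 24)/6) + 63*(8 + 53)) + 39063) = √(((1 + (⅙)*(-20)) + 63*61) + 39063) = √(((1 - 10/3) + 3843) + 39063) = √((-7/3 + 3843) + 39063) = √(11522/3 + 39063) = √(128711/3) = √386133/3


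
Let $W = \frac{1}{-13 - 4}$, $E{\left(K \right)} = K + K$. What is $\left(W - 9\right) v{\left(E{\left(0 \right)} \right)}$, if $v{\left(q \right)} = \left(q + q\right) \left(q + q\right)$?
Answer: $0$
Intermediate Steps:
$E{\left(K \right)} = 2 K$
$W = - \frac{1}{17}$ ($W = \frac{1}{-17} = - \frac{1}{17} \approx -0.058824$)
$v{\left(q \right)} = 4 q^{2}$ ($v{\left(q \right)} = 2 q 2 q = 4 q^{2}$)
$\left(W - 9\right) v{\left(E{\left(0 \right)} \right)} = \left(- \frac{1}{17} - 9\right) 4 \left(2 \cdot 0\right)^{2} = - \frac{154 \cdot 4 \cdot 0^{2}}{17} = - \frac{154 \cdot 4 \cdot 0}{17} = \left(- \frac{154}{17}\right) 0 = 0$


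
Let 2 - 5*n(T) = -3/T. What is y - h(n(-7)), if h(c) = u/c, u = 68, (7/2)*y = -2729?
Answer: -76698/77 ≈ -996.08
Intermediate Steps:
y = -5458/7 (y = (2/7)*(-2729) = -5458/7 ≈ -779.71)
n(T) = 2/5 + 3/(5*T) (n(T) = 2/5 - (-3)/(5*T) = 2/5 + 3/(5*T))
h(c) = 68/c
y - h(n(-7)) = -5458/7 - 68/((1/5)*(3 + 2*(-7))/(-7)) = -5458/7 - 68/((1/5)*(-1/7)*(3 - 14)) = -5458/7 - 68/((1/5)*(-1/7)*(-11)) = -5458/7 - 68/11/35 = -5458/7 - 68*35/11 = -5458/7 - 1*2380/11 = -5458/7 - 2380/11 = -76698/77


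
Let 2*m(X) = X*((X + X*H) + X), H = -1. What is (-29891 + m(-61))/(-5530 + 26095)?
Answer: -6229/4570 ≈ -1.3630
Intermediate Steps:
m(X) = X²/2 (m(X) = (X*((X + X*(-1)) + X))/2 = (X*((X - X) + X))/2 = (X*(0 + X))/2 = (X*X)/2 = X²/2)
(-29891 + m(-61))/(-5530 + 26095) = (-29891 + (½)*(-61)²)/(-5530 + 26095) = (-29891 + (½)*3721)/20565 = (-29891 + 3721/2)*(1/20565) = -56061/2*1/20565 = -6229/4570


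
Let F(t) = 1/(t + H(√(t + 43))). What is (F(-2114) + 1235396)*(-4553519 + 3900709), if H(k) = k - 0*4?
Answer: -3605821028103724580/4471067 + 652810*I*√2071/4471067 ≈ -8.0648e+11 + 6.6446*I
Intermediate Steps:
H(k) = k (H(k) = k - 1*0 = k + 0 = k)
F(t) = 1/(t + √(43 + t)) (F(t) = 1/(t + √(t + 43)) = 1/(t + √(43 + t)))
(F(-2114) + 1235396)*(-4553519 + 3900709) = (1/(-2114 + √(43 - 2114)) + 1235396)*(-4553519 + 3900709) = (1/(-2114 + √(-2071)) + 1235396)*(-652810) = (1/(-2114 + I*√2071) + 1235396)*(-652810) = (1235396 + 1/(-2114 + I*√2071))*(-652810) = -806478862760 - 652810/(-2114 + I*√2071)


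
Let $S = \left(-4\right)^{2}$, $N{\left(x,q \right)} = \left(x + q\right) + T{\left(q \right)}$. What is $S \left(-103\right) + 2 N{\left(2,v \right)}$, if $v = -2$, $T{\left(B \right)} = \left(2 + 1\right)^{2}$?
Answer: $-1630$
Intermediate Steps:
$T{\left(B \right)} = 9$ ($T{\left(B \right)} = 3^{2} = 9$)
$N{\left(x,q \right)} = 9 + q + x$ ($N{\left(x,q \right)} = \left(x + q\right) + 9 = \left(q + x\right) + 9 = 9 + q + x$)
$S = 16$
$S \left(-103\right) + 2 N{\left(2,v \right)} = 16 \left(-103\right) + 2 \left(9 - 2 + 2\right) = -1648 + 2 \cdot 9 = -1648 + 18 = -1630$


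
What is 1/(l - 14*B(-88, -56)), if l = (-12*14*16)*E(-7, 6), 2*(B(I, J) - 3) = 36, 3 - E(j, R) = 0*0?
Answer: -1/8358 ≈ -0.00011965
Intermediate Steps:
E(j, R) = 3 (E(j, R) = 3 - 0*0 = 3 - 1*0 = 3 + 0 = 3)
B(I, J) = 21 (B(I, J) = 3 + (1/2)*36 = 3 + 18 = 21)
l = -8064 (l = (-12*14*16)*3 = -168*16*3 = -2688*3 = -8064)
1/(l - 14*B(-88, -56)) = 1/(-8064 - 14*21) = 1/(-8064 - 294) = 1/(-8358) = -1/8358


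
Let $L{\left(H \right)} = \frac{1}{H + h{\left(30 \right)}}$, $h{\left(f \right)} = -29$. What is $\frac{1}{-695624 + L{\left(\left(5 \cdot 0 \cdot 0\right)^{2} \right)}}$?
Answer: $- \frac{29}{20173097} \approx -1.4376 \cdot 10^{-6}$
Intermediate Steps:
$L{\left(H \right)} = \frac{1}{-29 + H}$ ($L{\left(H \right)} = \frac{1}{H - 29} = \frac{1}{-29 + H}$)
$\frac{1}{-695624 + L{\left(\left(5 \cdot 0 \cdot 0\right)^{2} \right)}} = \frac{1}{-695624 + \frac{1}{-29 + \left(5 \cdot 0 \cdot 0\right)^{2}}} = \frac{1}{-695624 + \frac{1}{-29 + \left(0 \cdot 0\right)^{2}}} = \frac{1}{-695624 + \frac{1}{-29 + 0^{2}}} = \frac{1}{-695624 + \frac{1}{-29 + 0}} = \frac{1}{-695624 + \frac{1}{-29}} = \frac{1}{-695624 - \frac{1}{29}} = \frac{1}{- \frac{20173097}{29}} = - \frac{29}{20173097}$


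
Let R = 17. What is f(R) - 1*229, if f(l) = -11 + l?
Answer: -223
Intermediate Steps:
f(R) - 1*229 = (-11 + 17) - 1*229 = 6 - 229 = -223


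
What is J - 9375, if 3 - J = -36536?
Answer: 27164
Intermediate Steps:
J = 36539 (J = 3 - 1*(-36536) = 3 + 36536 = 36539)
J - 9375 = 36539 - 9375 = 27164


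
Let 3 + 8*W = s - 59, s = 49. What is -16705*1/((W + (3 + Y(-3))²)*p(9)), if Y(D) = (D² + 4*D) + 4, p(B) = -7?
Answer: 26728/161 ≈ 166.01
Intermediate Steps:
Y(D) = 4 + D² + 4*D
W = -13/8 (W = -3/8 + (49 - 59)/8 = -3/8 + (⅛)*(-10) = -3/8 - 5/4 = -13/8 ≈ -1.6250)
-16705*1/((W + (3 + Y(-3))²)*p(9)) = -16705*(-1/(7*(-13/8 + (3 + (4 + (-3)² + 4*(-3)))²))) = -16705*(-1/(7*(-13/8 + (3 + (4 + 9 - 12))²))) = -16705*(-1/(7*(-13/8 + (3 + 1)²))) = -16705*(-1/(7*(-13/8 + 4²))) = -16705*(-1/(7*(-13/8 + 16))) = -16705/((115/8)*(-7)) = -16705/(-805/8) = -16705*(-8/805) = 26728/161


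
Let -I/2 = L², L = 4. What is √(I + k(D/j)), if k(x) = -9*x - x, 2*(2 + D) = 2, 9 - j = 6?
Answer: I*√258/3 ≈ 5.3541*I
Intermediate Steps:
j = 3 (j = 9 - 1*6 = 9 - 6 = 3)
D = -1 (D = -2 + (½)*2 = -2 + 1 = -1)
k(x) = -10*x
I = -32 (I = -2*4² = -2*16 = -32)
√(I + k(D/j)) = √(-32 - (-10)/3) = √(-32 - 10*(-⅓)) = √(-32 + 10/3) = √(-86/3) = I*√258/3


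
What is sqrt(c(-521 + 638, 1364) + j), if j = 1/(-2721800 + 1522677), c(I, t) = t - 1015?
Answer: sqrt(501825692026898)/1199123 ≈ 18.682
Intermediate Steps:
c(I, t) = -1015 + t
j = -1/1199123 (j = 1/(-1199123) = -1/1199123 ≈ -8.3394e-7)
sqrt(c(-521 + 638, 1364) + j) = sqrt((-1015 + 1364) - 1/1199123) = sqrt(349 - 1/1199123) = sqrt(418493926/1199123) = sqrt(501825692026898)/1199123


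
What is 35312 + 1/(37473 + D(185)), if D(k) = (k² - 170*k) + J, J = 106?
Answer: 1424980449/40354 ≈ 35312.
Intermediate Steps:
D(k) = 106 + k² - 170*k (D(k) = (k² - 170*k) + 106 = 106 + k² - 170*k)
35312 + 1/(37473 + D(185)) = 35312 + 1/(37473 + (106 + 185² - 170*185)) = 35312 + 1/(37473 + (106 + 34225 - 31450)) = 35312 + 1/(37473 + 2881) = 35312 + 1/40354 = 1424980449/40354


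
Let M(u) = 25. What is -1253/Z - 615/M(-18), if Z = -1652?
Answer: -28133/1180 ≈ -23.842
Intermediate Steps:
-1253/Z - 615/M(-18) = -1253/(-1652) - 615/25 = -1253*(-1/1652) - 615*1/25 = 179/236 - 123/5 = -28133/1180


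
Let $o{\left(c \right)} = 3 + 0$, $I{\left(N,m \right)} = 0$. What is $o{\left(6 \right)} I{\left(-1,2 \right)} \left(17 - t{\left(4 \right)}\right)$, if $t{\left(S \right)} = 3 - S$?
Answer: $0$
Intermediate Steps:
$o{\left(c \right)} = 3$
$o{\left(6 \right)} I{\left(-1,2 \right)} \left(17 - t{\left(4 \right)}\right) = 3 \cdot 0 \left(17 - \left(3 - 4\right)\right) = 0 \left(17 - \left(3 - 4\right)\right) = 0 \left(17 - -1\right) = 0 \left(17 + 1\right) = 0 \cdot 18 = 0$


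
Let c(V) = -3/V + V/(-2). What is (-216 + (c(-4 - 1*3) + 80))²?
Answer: 3418801/196 ≈ 17443.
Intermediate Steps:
c(V) = -3/V - V/2 (c(V) = -3/V + V*(-½) = -3/V - V/2)
(-216 + (c(-4 - 1*3) + 80))² = (-216 + ((-3/(-4 - 1*3) - (-4 - 1*3)/2) + 80))² = (-216 + ((-3/(-4 - 3) - (-4 - 3)/2) + 80))² = (-216 + ((-3/(-7) - ½*(-7)) + 80))² = (-216 + ((-3*(-⅐) + 7/2) + 80))² = (-216 + ((3/7 + 7/2) + 80))² = (-216 + (55/14 + 80))² = (-216 + 1175/14)² = (-1849/14)² = 3418801/196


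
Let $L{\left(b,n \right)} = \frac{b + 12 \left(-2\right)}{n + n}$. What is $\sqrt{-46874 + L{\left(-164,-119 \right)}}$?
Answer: $\frac{6 i \sqrt{18438098}}{119} \approx 216.5 i$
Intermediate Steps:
$L{\left(b,n \right)} = \frac{-24 + b}{2 n}$ ($L{\left(b,n \right)} = \frac{b - 24}{2 n} = \left(-24 + b\right) \frac{1}{2 n} = \frac{-24 + b}{2 n}$)
$\sqrt{-46874 + L{\left(-164,-119 \right)}} = \sqrt{-46874 + \frac{-24 - 164}{2 \left(-119\right)}} = \sqrt{-46874 + \frac{1}{2} \left(- \frac{1}{119}\right) \left(-188\right)} = \sqrt{-46874 + \frac{94}{119}} = \sqrt{- \frac{5577912}{119}} = \frac{6 i \sqrt{18438098}}{119}$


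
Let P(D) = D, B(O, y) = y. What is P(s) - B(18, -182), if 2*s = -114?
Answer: 125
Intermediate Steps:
s = -57 (s = (½)*(-114) = -57)
P(s) - B(18, -182) = -57 - 1*(-182) = -57 + 182 = 125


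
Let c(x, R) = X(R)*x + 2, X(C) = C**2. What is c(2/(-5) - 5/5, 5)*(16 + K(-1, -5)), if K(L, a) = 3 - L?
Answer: -660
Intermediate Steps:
c(x, R) = 2 + x*R**2 (c(x, R) = R**2*x + 2 = x*R**2 + 2 = 2 + x*R**2)
c(2/(-5) - 5/5, 5)*(16 + K(-1, -5)) = (2 + (2/(-5) - 5/5)*5**2)*(16 + (3 - 1*(-1))) = (2 + (2*(-1/5) - 5*1/5)*25)*(16 + (3 + 1)) = (2 + (-2/5 - 1)*25)*(16 + 4) = (2 - 7/5*25)*20 = (2 - 35)*20 = -33*20 = -660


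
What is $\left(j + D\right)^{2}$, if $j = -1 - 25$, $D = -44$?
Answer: $4900$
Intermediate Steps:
$j = -26$
$\left(j + D\right)^{2} = \left(-26 - 44\right)^{2} = \left(-70\right)^{2} = 4900$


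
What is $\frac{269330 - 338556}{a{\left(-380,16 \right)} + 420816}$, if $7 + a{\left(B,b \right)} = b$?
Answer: $- \frac{69226}{420825} \approx -0.1645$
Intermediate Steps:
$a{\left(B,b \right)} = -7 + b$
$\frac{269330 - 338556}{a{\left(-380,16 \right)} + 420816} = \frac{269330 - 338556}{\left(-7 + 16\right) + 420816} = - \frac{69226}{9 + 420816} = - \frac{69226}{420825}$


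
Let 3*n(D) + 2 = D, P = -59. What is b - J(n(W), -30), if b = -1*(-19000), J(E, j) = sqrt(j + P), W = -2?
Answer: 19000 - I*sqrt(89) ≈ 19000.0 - 9.434*I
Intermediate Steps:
n(D) = -2/3 + D/3
J(E, j) = sqrt(-59 + j) (J(E, j) = sqrt(j - 59) = sqrt(-59 + j))
b = 19000
b - J(n(W), -30) = 19000 - sqrt(-59 - 30) = 19000 - sqrt(-89) = 19000 - I*sqrt(89)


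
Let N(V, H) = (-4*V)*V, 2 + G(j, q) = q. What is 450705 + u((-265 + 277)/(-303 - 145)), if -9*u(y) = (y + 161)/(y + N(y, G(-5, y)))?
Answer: 377744897/837 ≈ 4.5131e+5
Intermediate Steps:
G(j, q) = -2 + q
N(V, H) = -4*V²
u(y) = -(161 + y)/(9*(y - 4*y²)) (u(y) = -(y + 161)/(9*(y - 4*y²)) = -(161 + y)/(9*(y - 4*y²)))
450705 + u((-265 + 277)/(-303 - 145)) = 450705 + (161 + (-265 + 277)/(-303 - 145))/(9*(((-265 + 277)/(-303 - 145)))*(-1 + 4*((-265 + 277)/(-303 - 145)))) = 450705 + (161 + 12/(-448))/(9*((12/(-448)))*(-1 + 4*(12/(-448)))) = 450705 + (161 + 12*(-1/448))/(9*((12*(-1/448)))*(-1 + 4*(12*(-1/448)))) = 450705 + (161 - 3/112)/(9*(-3/112)*(-1 + 4*(-3/112))) = 450705 + (⅑)*(-112/3)*(18029/112)/(-1 - 3/28) = 450705 + (⅑)*(-112/3)*(18029/112)/(-31/28) = 450705 + (⅑)*(-112/3)*(-28/31)*(18029/112) = 450705 + 504812/837 = 377744897/837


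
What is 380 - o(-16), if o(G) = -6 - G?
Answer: 370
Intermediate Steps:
380 - o(-16) = 380 - (-6 - 1*(-16)) = 380 - (-6 + 16) = 380 - 1*10 = 380 - 10 = 370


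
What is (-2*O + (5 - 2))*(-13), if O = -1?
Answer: -65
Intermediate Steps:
(-2*O + (5 - 2))*(-13) = (-2*(-1) + (5 - 2))*(-13) = (2 + 3)*(-13) = 5*(-13) = -65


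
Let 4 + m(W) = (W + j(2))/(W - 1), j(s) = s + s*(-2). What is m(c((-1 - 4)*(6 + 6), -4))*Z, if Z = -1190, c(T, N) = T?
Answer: 216580/61 ≈ 3550.5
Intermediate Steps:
j(s) = -s (j(s) = s - 2*s = -s)
m(W) = -4 + (-2 + W)/(-1 + W) (m(W) = -4 + (W - 1*2)/(W - 1) = -4 + (W - 2)/(-1 + W) = -4 + (-2 + W)/(-1 + W))
m(c((-1 - 4)*(6 + 6), -4))*Z = ((2 - 3*(-1 - 4)*(6 + 6))/(-1 + (-1 - 4)*(6 + 6)))*(-1190) = ((2 - (-15)*12)/(-1 - 5*12))*(-1190) = ((2 - 3*(-60))/(-1 - 60))*(-1190) = ((2 + 180)/(-61))*(-1190) = -1/61*182*(-1190) = -182/61*(-1190) = 216580/61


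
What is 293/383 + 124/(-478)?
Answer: 46281/91537 ≈ 0.50560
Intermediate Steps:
293/383 + 124/(-478) = 293*(1/383) + 124*(-1/478) = 293/383 - 62/239 = 46281/91537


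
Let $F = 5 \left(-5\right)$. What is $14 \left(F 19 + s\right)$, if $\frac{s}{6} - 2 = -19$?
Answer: $-8078$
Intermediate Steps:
$s = -102$ ($s = 12 + 6 \left(-19\right) = 12 - 114 = -102$)
$F = -25$
$14 \left(F 19 + s\right) = 14 \left(\left(-25\right) 19 - 102\right) = 14 \left(-475 - 102\right) = 14 \left(-577\right) = -8078$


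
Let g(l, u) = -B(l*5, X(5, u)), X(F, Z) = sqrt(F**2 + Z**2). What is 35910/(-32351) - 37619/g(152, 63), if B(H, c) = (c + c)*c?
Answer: 930163189/258419788 ≈ 3.5994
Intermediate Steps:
B(H, c) = 2*c**2 (B(H, c) = (2*c)*c = 2*c**2)
g(l, u) = -50 - 2*u**2 (g(l, u) = -2*(sqrt(5**2 + u**2))**2 = -2*(sqrt(25 + u**2))**2 = -2*(25 + u**2) = -(50 + 2*u**2) = -50 - 2*u**2)
35910/(-32351) - 37619/g(152, 63) = 35910/(-32351) - 37619/(-50 - 2*63**2) = 35910*(-1/32351) - 37619/(-50 - 2*3969) = -35910/32351 - 37619/(-50 - 7938) = -35910/32351 - 37619/(-7988) = -35910/32351 - 37619*(-1/7988) = -35910/32351 + 37619/7988 = 930163189/258419788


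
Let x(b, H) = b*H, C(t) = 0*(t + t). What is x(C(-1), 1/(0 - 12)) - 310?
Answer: -310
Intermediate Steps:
C(t) = 0 (C(t) = 0*(2*t) = 0)
x(b, H) = H*b
x(C(-1), 1/(0 - 12)) - 310 = 0/(0 - 12) - 310 = 0/(-12) - 310 = -1/12*0 - 310 = 0 - 310 = -310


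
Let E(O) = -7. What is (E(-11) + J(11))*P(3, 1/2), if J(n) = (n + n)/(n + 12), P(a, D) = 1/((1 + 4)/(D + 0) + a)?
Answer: -139/299 ≈ -0.46488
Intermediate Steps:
P(a, D) = 1/(a + 5/D) (P(a, D) = 1/(5/D + a) = 1/(a + 5/D))
J(n) = 2*n/(12 + n) (J(n) = (2*n)/(12 + n) = 2*n/(12 + n))
(E(-11) + J(11))*P(3, 1/2) = (-7 + 2*11/(12 + 11))*(1/(2*(5 + 3/2))) = (-7 + 2*11/23)*(1/(2*(5 + (½)*3))) = (-7 + 2*11*(1/23))*(1/(2*(5 + 3/2))) = (-7 + 22/23)*(1/(2*(13/2))) = -139*2/(46*13) = -139/23*1/13 = -139/299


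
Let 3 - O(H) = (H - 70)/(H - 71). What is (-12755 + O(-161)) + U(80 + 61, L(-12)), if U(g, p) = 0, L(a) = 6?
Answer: -2958695/232 ≈ -12753.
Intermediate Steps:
O(H) = 3 - (-70 + H)/(-71 + H) (O(H) = 3 - (H - 70)/(H - 71) = 3 - (-70 + H)/(-71 + H))
(-12755 + O(-161)) + U(80 + 61, L(-12)) = (-12755 + (-143 + 2*(-161))/(-71 - 161)) + 0 = (-12755 + (-143 - 322)/(-232)) + 0 = (-12755 - 1/232*(-465)) + 0 = (-12755 + 465/232) + 0 = -2958695/232 + 0 = -2958695/232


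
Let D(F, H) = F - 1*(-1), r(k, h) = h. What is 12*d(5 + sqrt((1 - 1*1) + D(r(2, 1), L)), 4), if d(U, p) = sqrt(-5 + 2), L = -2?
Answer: 12*I*sqrt(3) ≈ 20.785*I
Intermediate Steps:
D(F, H) = 1 + F (D(F, H) = F + 1 = 1 + F)
d(U, p) = I*sqrt(3) (d(U, p) = sqrt(-3) = I*sqrt(3))
12*d(5 + sqrt((1 - 1*1) + D(r(2, 1), L)), 4) = 12*(I*sqrt(3)) = 12*I*sqrt(3)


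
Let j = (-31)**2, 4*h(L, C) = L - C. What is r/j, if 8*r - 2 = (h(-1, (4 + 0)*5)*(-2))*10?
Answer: 107/7688 ≈ 0.013918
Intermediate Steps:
h(L, C) = -C/4 + L/4 (h(L, C) = (L - C)/4 = -C/4 + L/4)
r = 107/8 (r = 1/4 + (((-(4 + 0)*5/4 + (1/4)*(-1))*(-2))*10)/8 = 1/4 + (((-5 - 1/4)*(-2))*10)/8 = 1/4 + (-21/4*(-2)*10)/8 = 1/4 + ((21/2)*10)/8 = 1/4 + (1/8)*105 = 1/4 + 105/8 = 107/8 ≈ 13.375)
j = 961
r/j = (107/8)/961 = (107/8)*(1/961) = 107/7688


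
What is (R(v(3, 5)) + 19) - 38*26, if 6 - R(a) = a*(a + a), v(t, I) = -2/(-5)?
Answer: -24083/25 ≈ -963.32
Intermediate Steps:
v(t, I) = 2/5 (v(t, I) = -2*(-1/5) = 2/5)
R(a) = 6 - 2*a**2 (R(a) = 6 - a*(a + a) = 6 - a*2*a = 6 - 2*a**2)
(R(v(3, 5)) + 19) - 38*26 = ((6 - 2*(2/5)**2) + 19) - 38*26 = ((6 - 2*4/25) + 19) - 988 = ((6 - 8/25) + 19) - 988 = (142/25 + 19) - 988 = 617/25 - 988 = -24083/25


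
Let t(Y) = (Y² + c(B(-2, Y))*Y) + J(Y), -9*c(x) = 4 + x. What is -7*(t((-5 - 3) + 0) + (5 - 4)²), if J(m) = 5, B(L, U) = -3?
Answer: -4466/9 ≈ -496.22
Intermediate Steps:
c(x) = -4/9 - x/9 (c(x) = -(4 + x)/9 = -4/9 - x/9)
t(Y) = 5 + Y² - Y/9 (t(Y) = (Y² + (-4/9 - ⅑*(-3))*Y) + 5 = (Y² + (-4/9 + ⅓)*Y) + 5 = (Y² - Y/9) + 5 = 5 + Y² - Y/9)
-7*(t((-5 - 3) + 0) + (5 - 4)²) = -7*((5 + ((-5 - 3) + 0)² - ((-5 - 3) + 0)/9) + (5 - 4)²) = -7*((5 + (-8 + 0)² - (-8 + 0)/9) + 1²) = -7*((5 + (-8)² - ⅑*(-8)) + 1) = -7*((5 + 64 + 8/9) + 1) = -7*(629/9 + 1) = -7*638/9 = -4466/9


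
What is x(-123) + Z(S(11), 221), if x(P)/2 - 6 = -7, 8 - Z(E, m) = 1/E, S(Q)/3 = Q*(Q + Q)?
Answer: 4355/726 ≈ 5.9986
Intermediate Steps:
S(Q) = 6*Q² (S(Q) = 3*(Q*(Q + Q)) = 3*(Q*(2*Q)) = 3*(2*Q²) = 6*Q²)
Z(E, m) = 8 - 1/E
x(P) = -2 (x(P) = 12 + 2*(-7) = 12 - 14 = -2)
x(-123) + Z(S(11), 221) = -2 + (8 - 1/(6*11²)) = -2 + (8 - 1/(6*121)) = -2 + (8 - 1/726) = -2 + 5807/726 = 4355/726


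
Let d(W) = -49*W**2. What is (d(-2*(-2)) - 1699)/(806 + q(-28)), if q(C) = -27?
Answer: -2483/779 ≈ -3.1874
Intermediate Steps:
(d(-2*(-2)) - 1699)/(806 + q(-28)) = (-49*(-2*(-2))**2 - 1699)/(806 - 27) = (-49*4**2 - 1699)/779 = (-49*16 - 1699)*(1/779) = (-784 - 1699)*(1/779) = -2483*1/779 = -2483/779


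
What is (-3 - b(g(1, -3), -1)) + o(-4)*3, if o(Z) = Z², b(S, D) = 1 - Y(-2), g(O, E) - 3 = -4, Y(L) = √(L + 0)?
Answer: 44 + I*√2 ≈ 44.0 + 1.4142*I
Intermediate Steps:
Y(L) = √L
g(O, E) = -1 (g(O, E) = 3 - 4 = -1)
b(S, D) = 1 - I*√2 (b(S, D) = 1 - √(-2) = 1 - I*√2)
(-3 - b(g(1, -3), -1)) + o(-4)*3 = (-3 - (1 - I*√2)) + (-4)²*3 = (-3 + (-1 + I*√2)) + 16*3 = (-4 + I*√2) + 48 = 44 + I*√2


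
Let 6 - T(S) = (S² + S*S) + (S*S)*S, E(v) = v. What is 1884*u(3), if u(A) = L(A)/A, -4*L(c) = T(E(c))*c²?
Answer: 55107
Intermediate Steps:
T(S) = 6 - S³ - 2*S² (T(S) = 6 - ((S² + S*S) + (S*S)*S) = 6 - ((S² + S²) + S²*S) = 6 - (2*S² + S³) = 6 - (S³ + 2*S²) = 6 + (-S³ - 2*S²) = 6 - S³ - 2*S²)
L(c) = -c²*(6 - c³ - 2*c²)/4 (L(c) = -(6 - c³ - 2*c²)*c²/4 = -c²*(6 - c³ - 2*c²)/4)
u(A) = A*(-6 + A³ + 2*A²)/4 (u(A) = (A²*(-6 + A³ + 2*A²)/4)/A = A*(-6 + A³ + 2*A²)/4)
1884*u(3) = 1884*((¼)*3*(-6 + 3³ + 2*3²)) = 1884*((¼)*3*(-6 + 27 + 2*9)) = 1884*((¼)*3*(-6 + 27 + 18)) = 1884*((¼)*3*39) = 1884*(117/4) = 55107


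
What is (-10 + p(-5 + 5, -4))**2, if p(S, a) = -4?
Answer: 196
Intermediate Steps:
(-10 + p(-5 + 5, -4))**2 = (-10 - 4)**2 = (-14)**2 = 196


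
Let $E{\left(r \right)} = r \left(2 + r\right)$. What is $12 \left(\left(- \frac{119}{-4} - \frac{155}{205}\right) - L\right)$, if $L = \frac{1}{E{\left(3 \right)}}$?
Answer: $\frac{71161}{205} \approx 347.13$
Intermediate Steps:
$L = \frac{1}{15}$ ($L = \frac{1}{3 \left(2 + 3\right)} = \frac{1}{3 \cdot 5} = \frac{1}{15} \approx 0.066667$)
$12 \left(\left(- \frac{119}{-4} - \frac{155}{205}\right) - L\right) = 12 \left(\left(- \frac{119}{-4} - \frac{155}{205}\right) - \frac{1}{15}\right) = 12 \left(\left(\left(-119\right) \left(- \frac{1}{4}\right) - \frac{31}{41}\right) - \frac{1}{15}\right) = 12 \left(\left(\frac{119}{4} - \frac{31}{41}\right) - \frac{1}{15}\right) = 12 \left(\frac{4755}{164} - \frac{1}{15}\right) = 12 \cdot \frac{71161}{2460} = \frac{71161}{205}$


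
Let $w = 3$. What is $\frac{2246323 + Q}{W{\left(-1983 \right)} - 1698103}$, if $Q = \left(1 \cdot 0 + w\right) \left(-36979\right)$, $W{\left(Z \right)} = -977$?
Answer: $- \frac{1067693}{849540} \approx -1.2568$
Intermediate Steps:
$Q = -110937$ ($Q = \left(1 \cdot 0 + 3\right) \left(-36979\right) = \left(0 + 3\right) \left(-36979\right) = 3 \left(-36979\right) = -110937$)
$\frac{2246323 + Q}{W{\left(-1983 \right)} - 1698103} = \frac{2246323 - 110937}{-977 - 1698103} = \frac{2135386}{-1699080} = 2135386 \left(- \frac{1}{1699080}\right) = - \frac{1067693}{849540}$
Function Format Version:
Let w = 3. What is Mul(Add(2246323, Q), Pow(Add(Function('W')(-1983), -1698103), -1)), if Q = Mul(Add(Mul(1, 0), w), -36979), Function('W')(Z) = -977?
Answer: Rational(-1067693, 849540) ≈ -1.2568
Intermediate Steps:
Q = -110937 (Q = Mul(Add(Mul(1, 0), 3), -36979) = Mul(Add(0, 3), -36979) = Mul(3, -36979) = -110937)
Mul(Add(2246323, Q), Pow(Add(Function('W')(-1983), -1698103), -1)) = Mul(Add(2246323, -110937), Pow(Add(-977, -1698103), -1)) = Mul(2135386, Pow(-1699080, -1)) = Mul(2135386, Rational(-1, 1699080)) = Rational(-1067693, 849540)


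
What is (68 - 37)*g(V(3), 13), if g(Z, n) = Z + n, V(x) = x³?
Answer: 1240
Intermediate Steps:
(68 - 37)*g(V(3), 13) = (68 - 37)*(3³ + 13) = 31*(27 + 13) = 31*40 = 1240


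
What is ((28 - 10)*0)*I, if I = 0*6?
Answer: 0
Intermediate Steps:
I = 0
((28 - 10)*0)*I = ((28 - 10)*0)*0 = (18*0)*0 = 0*0 = 0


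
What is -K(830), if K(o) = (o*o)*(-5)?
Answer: 3444500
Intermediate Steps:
K(o) = -5*o**2 (K(o) = o**2*(-5) = -5*o**2)
-K(830) = -(-5)*830**2 = -(-5)*688900 = -1*(-3444500) = 3444500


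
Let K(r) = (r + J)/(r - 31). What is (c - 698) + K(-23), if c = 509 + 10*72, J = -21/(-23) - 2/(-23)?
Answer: 14348/27 ≈ 531.41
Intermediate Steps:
J = 1 (J = -21*(-1/23) - 2*(-1/23) = 21/23 + 2/23 = 1)
K(r) = (1 + r)/(-31 + r) (K(r) = (r + 1)/(r - 31) = (1 + r)/(-31 + r))
c = 1229 (c = 509 + 720 = 1229)
(c - 698) + K(-23) = (1229 - 698) + (1 - 23)/(-31 - 23) = 531 - 22/(-54) = 531 - 1/54*(-22) = 531 + 11/27 = 14348/27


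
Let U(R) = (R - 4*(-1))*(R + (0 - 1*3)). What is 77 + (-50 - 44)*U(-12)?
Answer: -11203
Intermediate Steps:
U(R) = (-3 + R)*(4 + R) (U(R) = (R + 4)*(R + (0 - 3)) = (4 + R)*(R - 3) = (4 + R)*(-3 + R) = (-3 + R)*(4 + R))
77 + (-50 - 44)*U(-12) = 77 + (-50 - 44)*(-12 - 12 + (-12)²) = 77 - 94*(-12 - 12 + 144) = 77 - 94*120 = 77 - 11280 = -11203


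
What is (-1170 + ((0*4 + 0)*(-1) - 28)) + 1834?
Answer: 636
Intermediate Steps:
(-1170 + ((0*4 + 0)*(-1) - 28)) + 1834 = (-1170 + ((0 + 0)*(-1) - 28)) + 1834 = (-1170 + (0*(-1) - 28)) + 1834 = (-1170 + (0 - 28)) + 1834 = (-1170 - 28) + 1834 = -1198 + 1834 = 636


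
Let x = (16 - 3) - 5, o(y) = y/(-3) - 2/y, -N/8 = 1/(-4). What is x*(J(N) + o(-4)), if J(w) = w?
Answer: 92/3 ≈ 30.667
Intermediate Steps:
N = 2 (N = -8/(-4) = -8*(-¼) = 2)
o(y) = -2/y - y/3 (o(y) = y*(-⅓) - 2/y = -y/3 - 2/y = -2/y - y/3)
x = 8 (x = 13 - 5 = 8)
x*(J(N) + o(-4)) = 8*(2 + (-2/(-4) - ⅓*(-4))) = 8*(2 + (-2*(-¼) + 4/3)) = 8*(2 + (½ + 4/3)) = 8*(2 + 11/6) = 8*(23/6) = 92/3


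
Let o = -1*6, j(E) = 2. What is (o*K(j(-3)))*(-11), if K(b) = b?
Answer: 132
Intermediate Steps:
o = -6
(o*K(j(-3)))*(-11) = -6*2*(-11) = -12*(-11) = 132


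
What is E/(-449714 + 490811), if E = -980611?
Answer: -980611/41097 ≈ -23.861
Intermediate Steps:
E/(-449714 + 490811) = -980611/(-449714 + 490811) = -980611/41097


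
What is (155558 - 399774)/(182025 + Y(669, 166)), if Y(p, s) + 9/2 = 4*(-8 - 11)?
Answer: -488432/363889 ≈ -1.3423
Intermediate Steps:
Y(p, s) = -161/2 (Y(p, s) = -9/2 + 4*(-8 - 11) = -9/2 + 4*(-19) = -9/2 - 76 = -161/2)
(155558 - 399774)/(182025 + Y(669, 166)) = (155558 - 399774)/(182025 - 161/2) = -244216/363889/2 = -244216*2/363889 = -488432/363889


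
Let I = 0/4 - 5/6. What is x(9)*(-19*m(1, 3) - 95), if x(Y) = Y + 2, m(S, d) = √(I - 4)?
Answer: -1045 - 209*I*√174/6 ≈ -1045.0 - 459.48*I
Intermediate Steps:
I = -⅚ (I = 0*(¼) - 5*⅙ = 0 - ⅚ = -⅚ ≈ -0.83333)
m(S, d) = I*√174/6 (m(S, d) = √(-⅚ - 4) = √(-29/6) = I*√174/6)
x(Y) = 2 + Y
x(9)*(-19*m(1, 3) - 95) = (2 + 9)*(-19*I*√174/6 - 95) = 11*(-19*I*√174/6 - 95) = 11*(-95 - 19*I*√174/6) = -1045 - 209*I*√174/6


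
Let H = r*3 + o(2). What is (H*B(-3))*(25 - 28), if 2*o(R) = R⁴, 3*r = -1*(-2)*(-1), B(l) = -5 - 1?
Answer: 108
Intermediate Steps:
B(l) = -6
r = -⅔ (r = (-1*(-2)*(-1))/3 = (2*(-1))/3 = (⅓)*(-2) = -⅔ ≈ -0.66667)
o(R) = R⁴/2
H = 6 (H = -⅔*3 + (½)*2⁴ = -2 + (½)*16 = -2 + 8 = 6)
(H*B(-3))*(25 - 28) = (6*(-6))*(25 - 28) = -36*(-3) = 108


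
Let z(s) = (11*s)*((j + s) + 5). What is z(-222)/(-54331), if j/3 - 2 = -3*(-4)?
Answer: -427350/54331 ≈ -7.8657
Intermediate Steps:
j = 42 (j = 6 + 3*(-3*(-4)) = 6 + 3*12 = 6 + 36 = 42)
z(s) = 11*s*(47 + s) (z(s) = (11*s)*((42 + s) + 5) = (11*s)*(47 + s) = 11*s*(47 + s))
z(-222)/(-54331) = (11*(-222)*(47 - 222))/(-54331) = (11*(-222)*(-175))*(-1/54331) = 427350*(-1/54331) = -427350/54331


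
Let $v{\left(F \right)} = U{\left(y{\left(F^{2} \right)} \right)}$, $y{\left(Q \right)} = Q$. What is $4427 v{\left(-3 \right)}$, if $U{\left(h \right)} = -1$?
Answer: $-4427$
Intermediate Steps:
$v{\left(F \right)} = -1$
$4427 v{\left(-3 \right)} = 4427 \left(-1\right) = -4427$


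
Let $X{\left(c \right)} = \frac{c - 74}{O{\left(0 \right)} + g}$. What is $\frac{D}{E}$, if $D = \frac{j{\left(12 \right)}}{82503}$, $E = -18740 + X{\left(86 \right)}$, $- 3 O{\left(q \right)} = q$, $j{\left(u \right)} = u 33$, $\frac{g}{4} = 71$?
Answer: $- \frac{3124}{12197032679} \approx -2.5613 \cdot 10^{-7}$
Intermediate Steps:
$g = 284$ ($g = 4 \cdot 71 = 284$)
$j{\left(u \right)} = 33 u$
$O{\left(q \right)} = - \frac{q}{3}$
$X{\left(c \right)} = - \frac{37}{142} + \frac{c}{284}$ ($X{\left(c \right)} = \frac{c - 74}{\left(- \frac{1}{3}\right) 0 + 284} = \frac{-74 + c}{0 + 284} = \frac{-74 + c}{284} = \left(-74 + c\right) \frac{1}{284} = - \frac{37}{142} + \frac{c}{284}$)
$E = - \frac{1330537}{71}$ ($E = -18740 + \left(- \frac{37}{142} + \frac{1}{284} \cdot 86\right) = -18740 + \left(- \frac{37}{142} + \frac{43}{142}\right) = -18740 + \frac{3}{71} = - \frac{1330537}{71} \approx -18740.0$)
$D = \frac{44}{9167}$ ($D = \frac{33 \cdot 12}{82503} = 396 \cdot \frac{1}{82503} = \frac{44}{9167} \approx 0.0047998$)
$\frac{D}{E} = \frac{44}{9167 \left(- \frac{1330537}{71}\right)} = \frac{44}{9167} \left(- \frac{71}{1330537}\right) = - \frac{3124}{12197032679}$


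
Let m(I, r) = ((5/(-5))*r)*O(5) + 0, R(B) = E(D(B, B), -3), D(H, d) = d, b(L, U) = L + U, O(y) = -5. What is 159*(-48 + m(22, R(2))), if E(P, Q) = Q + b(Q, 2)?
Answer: -10812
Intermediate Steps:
E(P, Q) = 2 + 2*Q (E(P, Q) = Q + (Q + 2) = Q + (2 + Q) = 2 + 2*Q)
R(B) = -4 (R(B) = 2 + 2*(-3) = 2 - 6 = -4)
m(I, r) = 5*r (m(I, r) = ((5/(-5))*r)*(-5) + 0 = ((5*(-⅕))*r)*(-5) + 0 = -r*(-5) + 0 = 5*r + 0 = 5*r)
159*(-48 + m(22, R(2))) = 159*(-48 + 5*(-4)) = 159*(-48 - 20) = 159*(-68) = -10812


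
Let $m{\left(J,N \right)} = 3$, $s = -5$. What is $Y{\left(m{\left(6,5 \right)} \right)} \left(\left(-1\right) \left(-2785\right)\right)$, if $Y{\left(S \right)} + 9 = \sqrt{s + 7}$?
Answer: $-25065 + 2785 \sqrt{2} \approx -21126.0$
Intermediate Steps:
$Y{\left(S \right)} = -9 + \sqrt{2}$ ($Y{\left(S \right)} = -9 + \sqrt{-5 + 7} = -9 + \sqrt{2}$)
$Y{\left(m{\left(6,5 \right)} \right)} \left(\left(-1\right) \left(-2785\right)\right) = \left(-9 + \sqrt{2}\right) \left(\left(-1\right) \left(-2785\right)\right) = \left(-9 + \sqrt{2}\right) 2785 = -25065 + 2785 \sqrt{2}$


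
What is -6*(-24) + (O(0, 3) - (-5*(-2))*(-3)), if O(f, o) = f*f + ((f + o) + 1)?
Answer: 178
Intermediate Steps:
O(f, o) = 1 + f + o + f² (O(f, o) = f² + (1 + f + o) = 1 + f + o + f²)
-6*(-24) + (O(0, 3) - (-5*(-2))*(-3)) = -6*(-24) + ((1 + 0 + 3 + 0²) - (-5*(-2))*(-3)) = 144 + ((1 + 0 + 3 + 0) - 10*(-3)) = 144 + (4 - 1*(-30)) = 144 + (4 + 30) = 144 + 34 = 178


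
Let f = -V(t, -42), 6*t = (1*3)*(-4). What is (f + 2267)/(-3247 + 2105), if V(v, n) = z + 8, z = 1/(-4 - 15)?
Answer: -21461/10849 ≈ -1.9782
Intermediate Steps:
t = -2 (t = ((1*3)*(-4))/6 = (3*(-4))/6 = (1/6)*(-12) = -2)
z = -1/19 (z = 1/(-19) = -1/19 ≈ -0.052632)
V(v, n) = 151/19 (V(v, n) = -1/19 + 8 = 151/19)
f = -151/19 (f = -1*151/19 = -151/19 ≈ -7.9474)
(f + 2267)/(-3247 + 2105) = (-151/19 + 2267)/(-3247 + 2105) = (42922/19)/(-1142) = (42922/19)*(-1/1142) = -21461/10849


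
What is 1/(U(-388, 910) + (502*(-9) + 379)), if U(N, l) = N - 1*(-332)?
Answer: -1/4195 ≈ -0.00023838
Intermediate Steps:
U(N, l) = 332 + N (U(N, l) = N + 332 = 332 + N)
1/(U(-388, 910) + (502*(-9) + 379)) = 1/((332 - 388) + (502*(-9) + 379)) = 1/(-56 + (-4518 + 379)) = 1/(-56 - 4139) = 1/(-4195) = -1/4195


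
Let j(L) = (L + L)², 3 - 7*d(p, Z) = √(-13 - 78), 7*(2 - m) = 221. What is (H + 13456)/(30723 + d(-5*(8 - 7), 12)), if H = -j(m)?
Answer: 104940048672/323767669309 + 487948*I*√91/323767669309 ≈ 0.32412 + 1.4377e-5*I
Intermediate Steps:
m = -207/7 (m = 2 - ⅐*221 = 2 - 221/7 = -207/7 ≈ -29.571)
d(p, Z) = 3/7 - I*√91/7 (d(p, Z) = 3/7 - √(-13 - 78)/7 = 3/7 - I*√91/7)
j(L) = 4*L² (j(L) = (2*L)² = 4*L²)
H = -171396/49 (H = -4*(-207/7)² = -4*42849/49 = -1*171396/49 = -171396/49 ≈ -3497.9)
(H + 13456)/(30723 + d(-5*(8 - 7), 12)) = (-171396/49 + 13456)/(30723 + (3/7 - I*√91/7)) = 487948/(49*(215064/7 - I*√91/7))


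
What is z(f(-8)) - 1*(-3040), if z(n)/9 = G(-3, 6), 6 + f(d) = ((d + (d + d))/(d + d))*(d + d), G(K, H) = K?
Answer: 3013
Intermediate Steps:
f(d) = -6 + 3*d (f(d) = -6 + ((d + (d + d))/(d + d))*(d + d) = -6 + ((d + 2*d)/((2*d)))*(2*d) = -6 + ((3*d)*(1/(2*d)))*(2*d) = -6 + 3*(2*d)/2 = -6 + 3*d)
z(n) = -27 (z(n) = 9*(-3) = -27)
z(f(-8)) - 1*(-3040) = -27 - 1*(-3040) = -27 + 3040 = 3013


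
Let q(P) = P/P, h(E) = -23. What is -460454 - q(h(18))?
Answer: -460455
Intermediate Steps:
q(P) = 1
-460454 - q(h(18)) = -460454 - 1*1 = -460454 - 1 = -460455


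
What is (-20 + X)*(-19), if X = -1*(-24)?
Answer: -76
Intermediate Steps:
X = 24
(-20 + X)*(-19) = (-20 + 24)*(-19) = 4*(-19) = -76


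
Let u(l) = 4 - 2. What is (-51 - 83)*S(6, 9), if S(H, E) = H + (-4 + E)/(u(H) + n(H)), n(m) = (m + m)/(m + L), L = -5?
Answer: -5963/7 ≈ -851.86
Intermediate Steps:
u(l) = 2
n(m) = 2*m/(-5 + m) (n(m) = (m + m)/(m - 5) = (2*m)/(-5 + m) = 2*m/(-5 + m))
S(H, E) = H + (-4 + E)/(2 + 2*H/(-5 + H))
(-51 - 83)*S(6, 9) = (-51 - 83)*((2*6**2 + (-5 + 6)*(-4 + 9 + 2*6))/(2*(-5 + 2*6))) = -67*(2*36 + 1*(-4 + 9 + 12))/(-5 + 12) = -67*(72 + 1*17)/7 = -67*(72 + 17)/7 = -67*89/7 = -134*89/14 = -5963/7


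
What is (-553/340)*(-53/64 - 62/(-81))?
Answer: 35945/352512 ≈ 0.10197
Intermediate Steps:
(-553/340)*(-53/64 - 62/(-81)) = (-553*1/340)*(-53*1/64 - 62*(-1/81)) = -553*(-53/64 + 62/81)/340 = -553/340*(-325/5184) = 35945/352512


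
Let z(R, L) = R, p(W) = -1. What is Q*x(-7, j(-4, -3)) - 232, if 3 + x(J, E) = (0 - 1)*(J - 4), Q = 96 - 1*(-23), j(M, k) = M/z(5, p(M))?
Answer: 720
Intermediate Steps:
j(M, k) = M/5
Q = 119 (Q = 96 + 23 = 119)
x(J, E) = 1 - J (x(J, E) = -3 + (0 - 1)*(J - 4) = -3 - (-4 + J) = -3 + (4 - J) = 1 - J)
Q*x(-7, j(-4, -3)) - 232 = 119*(1 - 1*(-7)) - 232 = 119*(1 + 7) - 232 = 119*8 - 232 = 952 - 232 = 720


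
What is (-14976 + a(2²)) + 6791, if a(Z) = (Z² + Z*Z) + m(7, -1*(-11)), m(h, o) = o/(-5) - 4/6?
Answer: -122338/15 ≈ -8155.9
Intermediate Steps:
m(h, o) = -⅔ - o/5 (m(h, o) = o*(-⅕) - 4*⅙ = -o/5 - ⅔ = -⅔ - o/5)
a(Z) = -43/15 + 2*Z² (a(Z) = (Z² + Z*Z) + (-⅔ - (-1)*(-11)/5) = (Z² + Z²) + (-⅔ - ⅕*11) = 2*Z² + (-⅔ - 11/5) = 2*Z² - 43/15 = -43/15 + 2*Z²)
(-14976 + a(2²)) + 6791 = (-14976 + (-43/15 + 2*(2²)²)) + 6791 = (-14976 + (-43/15 + 2*4²)) + 6791 = (-14976 + (-43/15 + 2*16)) + 6791 = (-14976 + (-43/15 + 32)) + 6791 = (-14976 + 437/15) + 6791 = -224203/15 + 6791 = -122338/15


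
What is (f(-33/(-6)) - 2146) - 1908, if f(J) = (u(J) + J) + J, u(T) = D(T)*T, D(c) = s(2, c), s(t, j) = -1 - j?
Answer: -16315/4 ≈ -4078.8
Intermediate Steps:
D(c) = -1 - c
u(T) = T*(-1 - T) (u(T) = (-1 - T)*T = T*(-1 - T))
f(J) = 2*J - J*(1 + J) (f(J) = (-J*(1 + J) + J) + J = (J - J*(1 + J)) + J = 2*J - J*(1 + J))
(f(-33/(-6)) - 2146) - 1908 = ((-33/(-6))*(1 - (-33)/(-6)) - 2146) - 1908 = ((-33*(-⅙))*(1 - (-33)*(-1)/6) - 2146) - 1908 = (11*(1 - 1*11/2)/2 - 2146) - 1908 = (11*(1 - 11/2)/2 - 2146) - 1908 = ((11/2)*(-9/2) - 2146) - 1908 = (-99/4 - 2146) - 1908 = -8683/4 - 1908 = -16315/4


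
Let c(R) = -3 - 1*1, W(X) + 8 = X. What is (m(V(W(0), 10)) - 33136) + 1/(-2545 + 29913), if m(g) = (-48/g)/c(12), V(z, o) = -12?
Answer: -906893415/27368 ≈ -33137.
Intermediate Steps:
W(X) = -8 + X
c(R) = -4 (c(R) = -3 - 1 = -4)
m(g) = 12/g (m(g) = -48/g/(-4) = -48/g*(-1/4) = 12/g)
(m(V(W(0), 10)) - 33136) + 1/(-2545 + 29913) = (12/(-12) - 33136) + 1/(-2545 + 29913) = (12*(-1/12) - 33136) + 1/27368 = (-1 - 33136) + 1/27368 = -33137 + 1/27368 = -906893415/27368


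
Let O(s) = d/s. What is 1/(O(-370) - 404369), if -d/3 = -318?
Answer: -185/74808742 ≈ -2.4730e-6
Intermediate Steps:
d = 954 (d = -3*(-318) = 954)
O(s) = 954/s
1/(O(-370) - 404369) = 1/(954/(-370) - 404369) = 1/(954*(-1/370) - 404369) = 1/(-477/185 - 404369) = 1/(-74808742/185) = -185/74808742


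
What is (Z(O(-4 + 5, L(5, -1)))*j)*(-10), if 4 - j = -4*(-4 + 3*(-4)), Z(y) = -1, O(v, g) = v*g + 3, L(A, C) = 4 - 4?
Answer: -600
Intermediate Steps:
L(A, C) = 0
O(v, g) = 3 + g*v (O(v, g) = g*v + 3 = 3 + g*v)
j = -60 (j = 4 - (-4)*(-4 + 3*(-4)) = 4 - (-4)*(-4 - 12) = 4 - (-4)*(-16) = 4 - 1*64 = 4 - 64 = -60)
(Z(O(-4 + 5, L(5, -1)))*j)*(-10) = -1*(-60)*(-10) = 60*(-10) = -600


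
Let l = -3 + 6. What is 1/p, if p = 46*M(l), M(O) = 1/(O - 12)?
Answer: -9/46 ≈ -0.19565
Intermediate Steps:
l = 3
M(O) = 1/(-12 + O)
p = -46/9 (p = 46/(-12 + 3) = 46/(-9) = 46*(-1/9) = -46/9 ≈ -5.1111)
1/p = 1/(-46/9) = -9/46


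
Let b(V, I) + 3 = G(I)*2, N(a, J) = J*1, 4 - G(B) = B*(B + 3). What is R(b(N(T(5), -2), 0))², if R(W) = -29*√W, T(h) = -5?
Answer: 4205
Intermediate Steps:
G(B) = 4 - B*(3 + B) (G(B) = 4 - B*(B + 3) = 4 - B*(3 + B))
N(a, J) = J
b(V, I) = 5 - 6*I - 2*I² (b(V, I) = -3 + (4 - I² - 3*I)*2 = -3 + (8 - 6*I - 2*I²) = 5 - 6*I - 2*I²)
R(b(N(T(5), -2), 0))² = (-29*√(5 - 6*0 - 2*0²))² = (-29*√(5 + 0 - 2*0))² = (-29*√(5 + 0 + 0))² = (-29*√5)² = 4205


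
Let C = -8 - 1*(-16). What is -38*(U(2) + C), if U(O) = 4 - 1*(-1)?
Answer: -494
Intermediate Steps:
C = 8 (C = -8 + 16 = 8)
U(O) = 5 (U(O) = 4 + 1 = 5)
-38*(U(2) + C) = -38*(5 + 8) = -38*13 = -494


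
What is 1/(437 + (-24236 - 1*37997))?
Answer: -1/61796 ≈ -1.6182e-5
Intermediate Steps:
1/(437 + (-24236 - 1*37997)) = 1/(437 + (-24236 - 37997)) = 1/(437 - 62233) = 1/(-61796) = -1/61796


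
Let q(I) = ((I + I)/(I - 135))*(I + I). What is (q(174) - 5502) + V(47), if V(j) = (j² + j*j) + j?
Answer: 26887/13 ≈ 2068.2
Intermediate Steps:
V(j) = j + 2*j² (V(j) = (j² + j²) + j = 2*j² + j = j + 2*j²)
q(I) = 4*I²/(-135 + I) (q(I) = ((2*I)/(-135 + I))*(2*I) = (2*I/(-135 + I))*(2*I) = 4*I²/(-135 + I))
(q(174) - 5502) + V(47) = (4*174²/(-135 + 174) - 5502) + 47*(1 + 2*47) = (4*30276/39 - 5502) + 47*(1 + 94) = (4*30276*(1/39) - 5502) + 47*95 = (40368/13 - 5502) + 4465 = -31158/13 + 4465 = 26887/13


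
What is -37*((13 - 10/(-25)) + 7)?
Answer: -3774/5 ≈ -754.80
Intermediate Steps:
-37*((13 - 10/(-25)) + 7) = -37*((13 - 10*(-1)/25) + 7) = -37*((13 - 1*(-2/5)) + 7) = -37*((13 + 2/5) + 7) = -37*(67/5 + 7) = -37*102/5 = -3774/5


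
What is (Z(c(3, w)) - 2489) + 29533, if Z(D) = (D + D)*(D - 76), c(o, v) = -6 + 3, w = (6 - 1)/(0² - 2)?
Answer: 27518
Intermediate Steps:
w = -5/2 (w = 5/(0 - 2) = 5/(-2) = 5*(-½) = -5/2 ≈ -2.5000)
c(o, v) = -3
Z(D) = 2*D*(-76 + D) (Z(D) = (2*D)*(-76 + D) = 2*D*(-76 + D))
(Z(c(3, w)) - 2489) + 29533 = (2*(-3)*(-76 - 3) - 2489) + 29533 = (2*(-3)*(-79) - 2489) + 29533 = (474 - 2489) + 29533 = -2015 + 29533 = 27518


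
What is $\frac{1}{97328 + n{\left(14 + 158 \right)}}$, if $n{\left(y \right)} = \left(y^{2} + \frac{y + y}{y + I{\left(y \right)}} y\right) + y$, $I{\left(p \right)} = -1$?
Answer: $\frac{171}{21790532} \approx 7.8474 \cdot 10^{-6}$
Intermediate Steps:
$n{\left(y \right)} = y + y^{2} + \frac{2 y^{2}}{-1 + y}$ ($n{\left(y \right)} = \left(y^{2} + \frac{y + y}{y - 1} y\right) + y = \left(y^{2} + \frac{2 y}{-1 + y} y\right) + y = \left(y^{2} + \frac{2 y^{2}}{-1 + y}\right) + y = y + y^{2} + \frac{2 y^{2}}{-1 + y}$)
$\frac{1}{97328 + n{\left(14 + 158 \right)}} = \frac{1}{97328 + \frac{\left(14 + 158\right) \left(-1 + \left(14 + 158\right)^{2} + 2 \left(14 + 158\right)\right)}{-1 + \left(14 + 158\right)}} = \frac{1}{97328 + \frac{172 \left(-1 + 172^{2} + 2 \cdot 172\right)}{-1 + 172}} = \frac{1}{97328 + \frac{172 \left(-1 + 29584 + 344\right)}{171}} = \frac{1}{97328 + 172 \cdot \frac{1}{171} \cdot 29927} = \frac{1}{97328 + \frac{5147444}{171}} = \frac{1}{\frac{21790532}{171}} = \frac{171}{21790532}$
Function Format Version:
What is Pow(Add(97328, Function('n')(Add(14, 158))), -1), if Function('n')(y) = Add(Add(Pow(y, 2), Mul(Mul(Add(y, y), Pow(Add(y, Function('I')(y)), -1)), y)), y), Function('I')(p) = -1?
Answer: Rational(171, 21790532) ≈ 7.8474e-6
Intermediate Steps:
Function('n')(y) = Add(y, Pow(y, 2), Mul(2, Pow(y, 2), Pow(Add(-1, y), -1))) (Function('n')(y) = Add(Add(Pow(y, 2), Mul(Mul(Add(y, y), Pow(Add(y, -1), -1)), y)), y) = Add(Add(Pow(y, 2), Mul(Mul(Mul(2, y), Pow(Add(-1, y), -1)), y)), y) = Add(Add(Pow(y, 2), Mul(Mul(2, y, Pow(Add(-1, y), -1)), y)), y) = Add(Add(Pow(y, 2), Mul(2, Pow(y, 2), Pow(Add(-1, y), -1))), y) = Add(y, Pow(y, 2), Mul(2, Pow(y, 2), Pow(Add(-1, y), -1))))
Pow(Add(97328, Function('n')(Add(14, 158))), -1) = Pow(Add(97328, Mul(Add(14, 158), Pow(Add(-1, Add(14, 158)), -1), Add(-1, Pow(Add(14, 158), 2), Mul(2, Add(14, 158))))), -1) = Pow(Add(97328, Mul(172, Pow(Add(-1, 172), -1), Add(-1, Pow(172, 2), Mul(2, 172)))), -1) = Pow(Add(97328, Mul(172, Pow(171, -1), Add(-1, 29584, 344))), -1) = Pow(Add(97328, Mul(172, Rational(1, 171), 29927)), -1) = Pow(Add(97328, Rational(5147444, 171)), -1) = Pow(Rational(21790532, 171), -1) = Rational(171, 21790532)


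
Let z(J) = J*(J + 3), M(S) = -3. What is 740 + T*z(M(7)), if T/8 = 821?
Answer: 740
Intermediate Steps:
T = 6568 (T = 8*821 = 6568)
z(J) = J*(3 + J)
740 + T*z(M(7)) = 740 + 6568*(-3*(3 - 3)) = 740 + 6568*(-3*0) = 740 + 6568*0 = 740 + 0 = 740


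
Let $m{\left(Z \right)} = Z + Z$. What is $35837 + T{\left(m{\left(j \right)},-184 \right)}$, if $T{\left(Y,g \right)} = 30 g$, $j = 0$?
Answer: $30317$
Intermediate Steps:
$m{\left(Z \right)} = 2 Z$
$35837 + T{\left(m{\left(j \right)},-184 \right)} = 35837 + 30 \left(-184\right) = 35837 - 5520 = 30317$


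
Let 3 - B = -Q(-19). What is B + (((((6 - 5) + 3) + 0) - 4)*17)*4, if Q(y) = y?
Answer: -16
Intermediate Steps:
B = -16 (B = 3 - (-1)*(-19) = 3 - 1*19 = 3 - 19 = -16)
B + (((((6 - 5) + 3) + 0) - 4)*17)*4 = -16 + (((((6 - 5) + 3) + 0) - 4)*17)*4 = -16 + ((((1 + 3) + 0) - 4)*17)*4 = -16 + (((4 + 0) - 4)*17)*4 = -16 + ((4 - 4)*17)*4 = -16 + (0*17)*4 = -16 + 0*4 = -16 + 0 = -16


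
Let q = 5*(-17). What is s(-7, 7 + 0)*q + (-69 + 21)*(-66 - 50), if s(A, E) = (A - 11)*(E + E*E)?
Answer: 91248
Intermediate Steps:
s(A, E) = (-11 + A)*(E + E²)
q = -85
s(-7, 7 + 0)*q + (-69 + 21)*(-66 - 50) = ((7 + 0)*(-11 - 7 - 11*(7 + 0) - 7*(7 + 0)))*(-85) + (-69 + 21)*(-66 - 50) = (7*(-11 - 7 - 11*7 - 7*7))*(-85) - 48*(-116) = (7*(-11 - 7 - 77 - 49))*(-85) + 5568 = (7*(-144))*(-85) + 5568 = -1008*(-85) + 5568 = 85680 + 5568 = 91248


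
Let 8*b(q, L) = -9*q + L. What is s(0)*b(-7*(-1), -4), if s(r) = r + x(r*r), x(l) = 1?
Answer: -67/8 ≈ -8.3750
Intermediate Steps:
b(q, L) = -9*q/8 + L/8 (b(q, L) = (-9*q + L)/8 = (L - 9*q)/8 = -9*q/8 + L/8)
s(r) = 1 + r (s(r) = r + 1 = 1 + r)
s(0)*b(-7*(-1), -4) = (1 + 0)*(-(-63)*(-1)/8 + (1/8)*(-4)) = 1*(-9/8*7 - 1/2) = 1*(-63/8 - 1/2) = 1*(-67/8) = -67/8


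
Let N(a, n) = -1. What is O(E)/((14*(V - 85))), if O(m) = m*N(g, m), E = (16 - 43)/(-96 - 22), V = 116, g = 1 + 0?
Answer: -27/51212 ≈ -0.00052722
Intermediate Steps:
g = 1
E = 27/118 (E = -27/(-118) = -27*(-1/118) = 27/118 ≈ 0.22881)
O(m) = -m (O(m) = m*(-1) = -m)
O(E)/((14*(V - 85))) = (-1*27/118)/((14*(116 - 85))) = -27/(118*(14*31)) = -27/118/434 = -27/118*1/434 = -27/51212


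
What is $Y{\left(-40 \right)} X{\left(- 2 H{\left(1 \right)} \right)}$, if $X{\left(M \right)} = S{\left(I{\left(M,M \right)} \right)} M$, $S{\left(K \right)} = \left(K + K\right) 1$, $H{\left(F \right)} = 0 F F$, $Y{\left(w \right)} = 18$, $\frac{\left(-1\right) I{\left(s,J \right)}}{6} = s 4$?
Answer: $0$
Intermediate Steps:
$I{\left(s,J \right)} = - 24 s$ ($I{\left(s,J \right)} = - 6 s 4 = - 6 \cdot 4 s = - 24 s$)
$H{\left(F \right)} = 0$ ($H{\left(F \right)} = 0 F = 0$)
$S{\left(K \right)} = 2 K$ ($S{\left(K \right)} = 2 K 1 = 2 K$)
$X{\left(M \right)} = - 48 M^{2}$ ($X{\left(M \right)} = 2 \left(- 24 M\right) M = - 48 M M = - 48 M^{2}$)
$Y{\left(-40 \right)} X{\left(- 2 H{\left(1 \right)} \right)} = 18 \left(- 48 \left(\left(-2\right) 0\right)^{2}\right) = 18 \left(- 48 \cdot 0^{2}\right) = 18 \left(\left(-48\right) 0\right) = 18 \cdot 0 = 0$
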